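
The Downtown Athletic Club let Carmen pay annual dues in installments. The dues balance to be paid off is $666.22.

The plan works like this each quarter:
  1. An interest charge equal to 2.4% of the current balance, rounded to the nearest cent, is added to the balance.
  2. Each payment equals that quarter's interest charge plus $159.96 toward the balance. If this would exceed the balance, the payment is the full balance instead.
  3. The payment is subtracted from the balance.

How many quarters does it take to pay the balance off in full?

5

Quarter 1: opening $666.22; interest $15.99 → $682.21; payment $175.95; balance $506.26
Quarter 2: opening $506.26; interest $12.15 → $518.41; payment $172.11; balance $346.30
Quarter 3: opening $346.30; interest $8.31 → $354.61; payment $168.27; balance $186.34
Quarter 4: opening $186.34; interest $4.47 → $190.81; payment $164.43; balance $26.38
Quarter 5: opening $26.38; interest $0.63 → $27.01; payment $27.01; balance $0.00
Balance reaches $0.00 in quarter 5.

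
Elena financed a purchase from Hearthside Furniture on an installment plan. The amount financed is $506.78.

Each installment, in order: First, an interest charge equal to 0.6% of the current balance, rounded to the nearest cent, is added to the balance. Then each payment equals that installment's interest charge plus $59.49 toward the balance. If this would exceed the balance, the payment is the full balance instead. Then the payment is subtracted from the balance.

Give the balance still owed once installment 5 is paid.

$209.33

Installment 1: $506.78 +$3.04 interest = $509.82; pay $62.53 → $447.29
Installment 2: $447.29 +$2.68 interest = $449.97; pay $62.17 → $387.80
Installment 3: $387.80 +$2.33 interest = $390.13; pay $61.82 → $328.31
Installment 4: $328.31 +$1.97 interest = $330.28; pay $61.46 → $268.82
Installment 5: $268.82 +$1.61 interest = $270.43; pay $61.10 → $209.33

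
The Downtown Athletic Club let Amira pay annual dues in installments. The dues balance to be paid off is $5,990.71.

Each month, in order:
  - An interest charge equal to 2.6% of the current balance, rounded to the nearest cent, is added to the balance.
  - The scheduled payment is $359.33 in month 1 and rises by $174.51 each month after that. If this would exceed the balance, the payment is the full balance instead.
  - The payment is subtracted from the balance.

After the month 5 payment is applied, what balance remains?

$3,127.47

Month 1: opening $5,990.71; interest $155.76 → $6,146.47; payment $359.33; balance $5,787.14
Month 2: opening $5,787.14; interest $150.47 → $5,937.61; payment $533.84; balance $5,403.77
Month 3: opening $5,403.77; interest $140.50 → $5,544.27; payment $708.35; balance $4,835.92
Month 4: opening $4,835.92; interest $125.73 → $4,961.65; payment $882.86; balance $4,078.79
Month 5: opening $4,078.79; interest $106.05 → $4,184.84; payment $1,057.37; balance $3,127.47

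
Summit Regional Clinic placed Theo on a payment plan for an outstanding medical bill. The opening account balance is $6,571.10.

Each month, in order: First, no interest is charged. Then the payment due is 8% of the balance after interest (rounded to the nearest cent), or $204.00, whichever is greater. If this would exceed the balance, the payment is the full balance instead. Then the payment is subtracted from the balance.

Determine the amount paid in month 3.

Month 1: opening $6,571.10; payment $525.69; balance $6,045.41
Month 2: opening $6,045.41; payment $483.63; balance $5,561.78
Month 3: opening $5,561.78; payment $444.94; balance $5,116.84

$444.94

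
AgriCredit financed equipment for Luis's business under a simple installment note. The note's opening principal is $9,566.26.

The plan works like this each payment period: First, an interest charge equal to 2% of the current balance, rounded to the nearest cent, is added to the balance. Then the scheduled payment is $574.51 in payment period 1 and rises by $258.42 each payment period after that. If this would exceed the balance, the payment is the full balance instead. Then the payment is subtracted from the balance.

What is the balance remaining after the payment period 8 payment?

$0.00

# | Opening | Interest | Payment | End bal
1 | $9,566.26 | $191.33 | $574.51 | $9,183.08
2 | $9,183.08 | $183.66 | $832.93 | $8,533.81
3 | $8,533.81 | $170.68 | $1,091.35 | $7,613.14
4 | $7,613.14 | $152.26 | $1,349.77 | $6,415.63
5 | $6,415.63 | $128.31 | $1,608.19 | $4,935.75
6 | $4,935.75 | $98.72 | $1,866.61 | $3,167.86
7 | $3,167.86 | $63.36 | $2,125.03 | $1,106.19
8 | $1,106.19 | $22.12 | $1,128.31 | $0.00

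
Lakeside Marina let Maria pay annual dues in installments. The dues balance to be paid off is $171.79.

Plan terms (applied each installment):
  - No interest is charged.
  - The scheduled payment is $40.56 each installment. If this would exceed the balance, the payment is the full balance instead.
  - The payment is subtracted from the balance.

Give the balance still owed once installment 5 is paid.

$0.00

Installment 1: opening $171.79; payment $40.56; balance $131.23
Installment 2: opening $131.23; payment $40.56; balance $90.67
Installment 3: opening $90.67; payment $40.56; balance $50.11
Installment 4: opening $50.11; payment $40.56; balance $9.55
Installment 5: opening $9.55; payment $9.55; balance $0.00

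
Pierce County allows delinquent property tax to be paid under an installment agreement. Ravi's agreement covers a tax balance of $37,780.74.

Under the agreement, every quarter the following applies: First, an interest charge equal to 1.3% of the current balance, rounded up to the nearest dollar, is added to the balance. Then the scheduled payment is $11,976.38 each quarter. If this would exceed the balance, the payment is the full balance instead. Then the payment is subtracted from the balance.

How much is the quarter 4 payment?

Quarter 1: $37,780.74 +$492.00 interest = $38,272.74; pay $11,976.38 → $26,296.36
Quarter 2: $26,296.36 +$342.00 interest = $26,638.36; pay $11,976.38 → $14,661.98
Quarter 3: $14,661.98 +$191.00 interest = $14,852.98; pay $11,976.38 → $2,876.60
Quarter 4: $2,876.60 +$38.00 interest = $2,914.60; pay $2,914.60 → $0.00

$2,914.60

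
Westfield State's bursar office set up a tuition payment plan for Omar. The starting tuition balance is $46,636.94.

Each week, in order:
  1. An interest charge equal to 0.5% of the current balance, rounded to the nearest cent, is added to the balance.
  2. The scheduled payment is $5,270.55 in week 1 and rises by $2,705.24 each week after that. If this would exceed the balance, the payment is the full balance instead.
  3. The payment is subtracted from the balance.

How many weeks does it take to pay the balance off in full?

5

Week 1: opening $46,636.94; interest $233.18 → $46,870.12; payment $5,270.55; balance $41,599.57
Week 2: opening $41,599.57; interest $208.00 → $41,807.57; payment $7,975.79; balance $33,831.78
Week 3: opening $33,831.78; interest $169.16 → $34,000.94; payment $10,681.03; balance $23,319.91
Week 4: opening $23,319.91; interest $116.60 → $23,436.51; payment $13,386.27; balance $10,050.24
Week 5: opening $10,050.24; interest $50.25 → $10,100.49; payment $10,100.49; balance $0.00
Balance reaches $0.00 in week 5.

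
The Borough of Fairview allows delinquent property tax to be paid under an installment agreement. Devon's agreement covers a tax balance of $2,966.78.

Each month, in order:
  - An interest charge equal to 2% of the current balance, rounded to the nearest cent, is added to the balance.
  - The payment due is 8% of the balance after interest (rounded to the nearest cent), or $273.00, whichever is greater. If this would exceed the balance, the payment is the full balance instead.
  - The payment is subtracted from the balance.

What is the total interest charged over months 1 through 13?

$412.34

# | Opening | Interest | Payment | End bal
1 | $2,966.78 | $59.34 | $273.00 | $2,753.12
2 | $2,753.12 | $55.06 | $273.00 | $2,535.18
3 | $2,535.18 | $50.70 | $273.00 | $2,312.88
4 | $2,312.88 | $46.26 | $273.00 | $2,086.14
5 | $2,086.14 | $41.72 | $273.00 | $1,854.86
6 | $1,854.86 | $37.10 | $273.00 | $1,618.96
7 | $1,618.96 | $32.38 | $273.00 | $1,378.34
8 | $1,378.34 | $27.57 | $273.00 | $1,132.91
9 | $1,132.91 | $22.66 | $273.00 | $882.57
10 | $882.57 | $17.65 | $273.00 | $627.22
11 | $627.22 | $12.54 | $273.00 | $366.76
12 | $366.76 | $7.34 | $273.00 | $101.10
13 | $101.10 | $2.02 | $103.12 | $0.00
Total interest: $59.34 + $55.06 + $50.70 + $46.26 + $41.72 + $37.10 + $32.38 + $27.57 + $22.66 + $17.65 + $12.54 + $7.34 + $2.02 = $412.34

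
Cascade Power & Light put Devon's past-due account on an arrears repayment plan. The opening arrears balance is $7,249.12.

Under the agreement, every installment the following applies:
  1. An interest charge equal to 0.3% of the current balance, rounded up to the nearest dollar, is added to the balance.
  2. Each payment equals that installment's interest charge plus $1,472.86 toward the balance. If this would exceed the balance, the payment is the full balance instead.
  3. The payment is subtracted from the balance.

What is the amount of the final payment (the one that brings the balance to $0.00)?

Installment 1: $7,249.12 +$22.00 interest = $7,271.12; pay $1,494.86 → $5,776.26
Installment 2: $5,776.26 +$18.00 interest = $5,794.26; pay $1,490.86 → $4,303.40
Installment 3: $4,303.40 +$13.00 interest = $4,316.40; pay $1,485.86 → $2,830.54
Installment 4: $2,830.54 +$9.00 interest = $2,839.54; pay $1,481.86 → $1,357.68
Installment 5: $1,357.68 +$5.00 interest = $1,362.68; pay $1,362.68 → $0.00

$1,362.68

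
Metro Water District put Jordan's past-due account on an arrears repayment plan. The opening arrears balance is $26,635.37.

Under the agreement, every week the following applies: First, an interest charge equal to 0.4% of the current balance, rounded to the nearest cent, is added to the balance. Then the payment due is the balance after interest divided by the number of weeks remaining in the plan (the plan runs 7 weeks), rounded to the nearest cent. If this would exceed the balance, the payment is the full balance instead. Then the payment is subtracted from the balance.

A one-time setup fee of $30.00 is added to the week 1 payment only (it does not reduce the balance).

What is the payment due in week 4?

$3,866.30

Week 1: $26,635.37 +$106.54 interest = $26,741.91; pay $3,820.27 (+ $30.00 fee) → $22,921.64
Week 2: $22,921.64 +$91.69 interest = $23,013.33; pay $3,835.56 → $19,177.77
Week 3: $19,177.77 +$76.71 interest = $19,254.48; pay $3,850.90 → $15,403.58
Week 4: $15,403.58 +$61.61 interest = $15,465.19; pay $3,866.30 → $11,598.89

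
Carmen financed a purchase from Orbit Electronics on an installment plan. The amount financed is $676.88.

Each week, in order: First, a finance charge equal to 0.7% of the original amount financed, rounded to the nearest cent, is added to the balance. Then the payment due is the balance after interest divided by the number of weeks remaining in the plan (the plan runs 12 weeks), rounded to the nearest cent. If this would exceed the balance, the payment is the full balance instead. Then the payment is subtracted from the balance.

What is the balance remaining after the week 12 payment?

Week 1: $676.88 +$4.74 interest = $681.62; pay $56.80 → $624.82
Week 2: $624.82 +$4.74 interest = $629.56; pay $57.23 → $572.33
Week 3: $572.33 +$4.74 interest = $577.07; pay $57.71 → $519.36
Week 4: $519.36 +$4.74 interest = $524.10; pay $58.23 → $465.87
Week 5: $465.87 +$4.74 interest = $470.61; pay $58.83 → $411.78
Week 6: $411.78 +$4.74 interest = $416.52; pay $59.50 → $357.02
Week 7: $357.02 +$4.74 interest = $361.76; pay $60.29 → $301.47
Week 8: $301.47 +$4.74 interest = $306.21; pay $61.24 → $244.97
Week 9: $244.97 +$4.74 interest = $249.71; pay $62.43 → $187.28
Week 10: $187.28 +$4.74 interest = $192.02; pay $64.01 → $128.01
Week 11: $128.01 +$4.74 interest = $132.75; pay $66.38 → $66.37
Week 12: $66.37 +$4.74 interest = $71.11; pay $71.11 → $0.00

$0.00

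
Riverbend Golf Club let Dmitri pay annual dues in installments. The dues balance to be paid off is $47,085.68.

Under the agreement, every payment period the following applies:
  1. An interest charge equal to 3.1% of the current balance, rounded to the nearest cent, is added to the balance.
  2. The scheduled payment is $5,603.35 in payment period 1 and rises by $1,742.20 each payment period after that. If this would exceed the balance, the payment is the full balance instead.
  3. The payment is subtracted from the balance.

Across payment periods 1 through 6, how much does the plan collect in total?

$52,729.69

# | Opening | Interest | Payment | End bal
1 | $47,085.68 | $1,459.66 | $5,603.35 | $42,941.99
2 | $42,941.99 | $1,331.20 | $7,345.55 | $36,927.64
3 | $36,927.64 | $1,144.76 | $9,087.75 | $28,984.65
4 | $28,984.65 | $898.52 | $10,829.95 | $19,053.22
5 | $19,053.22 | $590.65 | $12,572.15 | $7,071.72
6 | $7,071.72 | $219.22 | $7,290.94 | $0.00
Total paid: $52,729.69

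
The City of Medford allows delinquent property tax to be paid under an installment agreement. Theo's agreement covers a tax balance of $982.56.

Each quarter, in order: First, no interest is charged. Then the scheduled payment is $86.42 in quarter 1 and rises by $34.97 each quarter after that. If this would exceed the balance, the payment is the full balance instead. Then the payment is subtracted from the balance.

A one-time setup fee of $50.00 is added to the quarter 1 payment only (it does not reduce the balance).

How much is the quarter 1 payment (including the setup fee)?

Quarter 1: opening $982.56; payment $86.42 (+ $50.00 fee); balance $896.14

$136.42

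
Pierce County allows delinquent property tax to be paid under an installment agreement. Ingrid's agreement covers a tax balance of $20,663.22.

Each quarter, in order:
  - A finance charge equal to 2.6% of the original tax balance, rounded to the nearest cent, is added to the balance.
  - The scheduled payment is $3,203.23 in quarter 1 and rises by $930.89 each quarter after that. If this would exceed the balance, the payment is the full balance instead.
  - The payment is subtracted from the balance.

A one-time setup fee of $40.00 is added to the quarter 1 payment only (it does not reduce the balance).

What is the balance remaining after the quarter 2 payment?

# | Opening | Interest | Payment | Fee | End bal
1 | $20,663.22 | $537.24 | $3,203.23 | $40.00 | $17,997.23
2 | $17,997.23 | $537.24 | $4,134.12 | — | $14,400.35

$14,400.35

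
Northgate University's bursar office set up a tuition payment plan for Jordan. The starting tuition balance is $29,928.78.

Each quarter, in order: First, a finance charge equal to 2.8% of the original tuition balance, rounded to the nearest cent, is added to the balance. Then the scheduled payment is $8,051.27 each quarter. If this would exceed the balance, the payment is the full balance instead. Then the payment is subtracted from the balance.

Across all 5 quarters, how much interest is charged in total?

# | Opening | Interest | Payment | End bal
1 | $29,928.78 | $838.01 | $8,051.27 | $22,715.52
2 | $22,715.52 | $838.01 | $8,051.27 | $15,502.26
3 | $15,502.26 | $838.01 | $8,051.27 | $8,289.00
4 | $8,289.00 | $838.01 | $8,051.27 | $1,075.74
5 | $1,075.74 | $838.01 | $1,913.75 | $0.00
Total interest: $838.01 + $838.01 + $838.01 + $838.01 + $838.01 = $4,190.05

$4,190.05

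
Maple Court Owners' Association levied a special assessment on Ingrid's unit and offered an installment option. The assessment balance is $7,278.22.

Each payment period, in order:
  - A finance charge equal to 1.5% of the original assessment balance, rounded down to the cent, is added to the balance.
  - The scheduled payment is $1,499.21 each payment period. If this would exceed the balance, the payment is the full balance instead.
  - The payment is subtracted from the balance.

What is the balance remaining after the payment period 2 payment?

Payment period 1: opening $7,278.22; interest $109.17 → $7,387.39; payment $1,499.21; balance $5,888.18
Payment period 2: opening $5,888.18; interest $109.17 → $5,997.35; payment $1,499.21; balance $4,498.14

$4,498.14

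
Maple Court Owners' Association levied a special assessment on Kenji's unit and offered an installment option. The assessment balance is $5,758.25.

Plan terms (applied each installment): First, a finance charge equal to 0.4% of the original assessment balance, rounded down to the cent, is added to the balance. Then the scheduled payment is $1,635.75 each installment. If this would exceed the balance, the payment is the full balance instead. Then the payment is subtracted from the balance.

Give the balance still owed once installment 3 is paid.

$920.09

# | Opening | Interest | Payment | End bal
1 | $5,758.25 | $23.03 | $1,635.75 | $4,145.53
2 | $4,145.53 | $23.03 | $1,635.75 | $2,532.81
3 | $2,532.81 | $23.03 | $1,635.75 | $920.09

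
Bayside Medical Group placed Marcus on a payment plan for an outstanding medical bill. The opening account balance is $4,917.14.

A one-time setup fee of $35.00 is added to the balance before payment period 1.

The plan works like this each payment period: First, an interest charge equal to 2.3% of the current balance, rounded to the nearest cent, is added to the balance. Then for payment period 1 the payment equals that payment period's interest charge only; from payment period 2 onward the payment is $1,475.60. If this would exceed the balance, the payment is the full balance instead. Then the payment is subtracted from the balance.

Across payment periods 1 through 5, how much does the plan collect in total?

$5,330.82

Payment period 1: opening $4,952.14; interest $113.90 → $5,066.04; payment $113.90; balance $4,952.14
Payment period 2: opening $4,952.14; interest $113.90 → $5,066.04; payment $1,475.60; balance $3,590.44
Payment period 3: opening $3,590.44; interest $82.58 → $3,673.02; payment $1,475.60; balance $2,197.42
Payment period 4: opening $2,197.42; interest $50.54 → $2,247.96; payment $1,475.60; balance $772.36
Payment period 5: opening $772.36; interest $17.76 → $790.12; payment $790.12; balance $0.00
Total paid: $5,330.82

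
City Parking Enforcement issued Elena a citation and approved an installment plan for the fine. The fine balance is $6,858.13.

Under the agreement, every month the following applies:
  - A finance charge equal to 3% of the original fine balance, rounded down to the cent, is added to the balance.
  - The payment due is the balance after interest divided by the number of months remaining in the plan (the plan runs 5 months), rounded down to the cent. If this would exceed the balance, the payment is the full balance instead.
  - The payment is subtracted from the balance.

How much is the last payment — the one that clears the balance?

Month 1: $6,858.13 +$205.74 interest = $7,063.87; pay $1,412.77 → $5,651.10
Month 2: $5,651.10 +$205.74 interest = $5,856.84; pay $1,464.21 → $4,392.63
Month 3: $4,392.63 +$205.74 interest = $4,598.37; pay $1,532.79 → $3,065.58
Month 4: $3,065.58 +$205.74 interest = $3,271.32; pay $1,635.66 → $1,635.66
Month 5: $1,635.66 +$205.74 interest = $1,841.40; pay $1,841.40 → $0.00

$1,841.40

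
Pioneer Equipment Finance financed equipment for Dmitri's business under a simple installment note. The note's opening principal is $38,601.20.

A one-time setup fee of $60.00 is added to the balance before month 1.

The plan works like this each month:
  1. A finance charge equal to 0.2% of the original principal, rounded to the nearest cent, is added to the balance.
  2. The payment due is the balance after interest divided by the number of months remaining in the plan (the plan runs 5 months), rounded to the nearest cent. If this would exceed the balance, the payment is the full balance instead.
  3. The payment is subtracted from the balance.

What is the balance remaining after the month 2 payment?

$23,300.94

Month 1: $38,661.20 +$77.20 interest = $38,738.40; pay $7,747.68 → $30,990.72
Month 2: $30,990.72 +$77.20 interest = $31,067.92; pay $7,766.98 → $23,300.94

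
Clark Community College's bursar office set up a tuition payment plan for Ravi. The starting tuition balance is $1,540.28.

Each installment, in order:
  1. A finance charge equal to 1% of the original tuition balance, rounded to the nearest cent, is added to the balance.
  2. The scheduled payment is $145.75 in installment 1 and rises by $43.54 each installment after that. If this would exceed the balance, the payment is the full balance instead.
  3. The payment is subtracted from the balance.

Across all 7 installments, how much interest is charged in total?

$107.80

# | Opening | Interest | Payment | End bal
1 | $1,540.28 | $15.40 | $145.75 | $1,409.93
2 | $1,409.93 | $15.40 | $189.29 | $1,236.04
3 | $1,236.04 | $15.40 | $232.83 | $1,018.61
4 | $1,018.61 | $15.40 | $276.37 | $757.64
5 | $757.64 | $15.40 | $319.91 | $453.13
6 | $453.13 | $15.40 | $363.45 | $105.08
7 | $105.08 | $15.40 | $120.48 | $0.00
Total interest: $15.40 + $15.40 + $15.40 + $15.40 + $15.40 + $15.40 + $15.40 = $107.80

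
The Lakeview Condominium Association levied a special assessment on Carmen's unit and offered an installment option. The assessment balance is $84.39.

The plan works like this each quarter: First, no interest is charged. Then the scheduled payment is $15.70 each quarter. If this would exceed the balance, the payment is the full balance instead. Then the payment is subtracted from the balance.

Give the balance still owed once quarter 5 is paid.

$5.89

# | Opening | Payment | End bal
1 | $84.39 | $15.70 | $68.69
2 | $68.69 | $15.70 | $52.99
3 | $52.99 | $15.70 | $37.29
4 | $37.29 | $15.70 | $21.59
5 | $21.59 | $15.70 | $5.89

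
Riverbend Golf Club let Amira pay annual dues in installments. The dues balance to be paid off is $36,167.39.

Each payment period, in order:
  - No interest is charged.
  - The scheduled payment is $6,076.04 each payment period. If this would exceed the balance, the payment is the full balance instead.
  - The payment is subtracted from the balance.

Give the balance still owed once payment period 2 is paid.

# | Opening | Payment | End bal
1 | $36,167.39 | $6,076.04 | $30,091.35
2 | $30,091.35 | $6,076.04 | $24,015.31

$24,015.31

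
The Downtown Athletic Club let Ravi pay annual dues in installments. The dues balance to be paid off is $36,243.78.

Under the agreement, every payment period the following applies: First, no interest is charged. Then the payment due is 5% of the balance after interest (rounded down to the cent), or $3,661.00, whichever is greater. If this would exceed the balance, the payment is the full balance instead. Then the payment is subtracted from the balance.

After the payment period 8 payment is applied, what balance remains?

Payment period 1: opening $36,243.78; payment $3,661.00; balance $32,582.78
Payment period 2: opening $32,582.78; payment $3,661.00; balance $28,921.78
Payment period 3: opening $28,921.78; payment $3,661.00; balance $25,260.78
Payment period 4: opening $25,260.78; payment $3,661.00; balance $21,599.78
Payment period 5: opening $21,599.78; payment $3,661.00; balance $17,938.78
Payment period 6: opening $17,938.78; payment $3,661.00; balance $14,277.78
Payment period 7: opening $14,277.78; payment $3,661.00; balance $10,616.78
Payment period 8: opening $10,616.78; payment $3,661.00; balance $6,955.78

$6,955.78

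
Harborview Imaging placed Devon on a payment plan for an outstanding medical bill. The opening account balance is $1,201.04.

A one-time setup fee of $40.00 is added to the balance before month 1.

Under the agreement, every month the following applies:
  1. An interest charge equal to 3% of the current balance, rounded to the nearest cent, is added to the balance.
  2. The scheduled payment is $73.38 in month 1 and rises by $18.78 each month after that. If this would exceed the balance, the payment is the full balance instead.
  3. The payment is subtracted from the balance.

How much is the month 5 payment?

Month 1: $1,241.04 +$37.23 interest = $1,278.27; pay $73.38 → $1,204.89
Month 2: $1,204.89 +$36.15 interest = $1,241.04; pay $92.16 → $1,148.88
Month 3: $1,148.88 +$34.47 interest = $1,183.35; pay $110.94 → $1,072.41
Month 4: $1,072.41 +$32.17 interest = $1,104.58; pay $129.72 → $974.86
Month 5: $974.86 +$29.25 interest = $1,004.11; pay $148.50 → $855.61

$148.50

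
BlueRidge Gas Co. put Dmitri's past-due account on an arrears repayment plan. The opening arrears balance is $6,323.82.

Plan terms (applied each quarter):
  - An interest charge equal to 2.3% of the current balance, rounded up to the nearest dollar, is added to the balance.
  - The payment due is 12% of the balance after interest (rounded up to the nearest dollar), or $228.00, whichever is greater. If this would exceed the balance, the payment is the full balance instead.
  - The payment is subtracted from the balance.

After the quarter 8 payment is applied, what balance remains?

$2,727.82

Quarter 1: $6,323.82 +$146.00 interest = $6,469.82; pay $777.00 → $5,692.82
Quarter 2: $5,692.82 +$131.00 interest = $5,823.82; pay $699.00 → $5,124.82
Quarter 3: $5,124.82 +$118.00 interest = $5,242.82; pay $630.00 → $4,612.82
Quarter 4: $4,612.82 +$107.00 interest = $4,719.82; pay $567.00 → $4,152.82
Quarter 5: $4,152.82 +$96.00 interest = $4,248.82; pay $510.00 → $3,738.82
Quarter 6: $3,738.82 +$86.00 interest = $3,824.82; pay $459.00 → $3,365.82
Quarter 7: $3,365.82 +$78.00 interest = $3,443.82; pay $414.00 → $3,029.82
Quarter 8: $3,029.82 +$70.00 interest = $3,099.82; pay $372.00 → $2,727.82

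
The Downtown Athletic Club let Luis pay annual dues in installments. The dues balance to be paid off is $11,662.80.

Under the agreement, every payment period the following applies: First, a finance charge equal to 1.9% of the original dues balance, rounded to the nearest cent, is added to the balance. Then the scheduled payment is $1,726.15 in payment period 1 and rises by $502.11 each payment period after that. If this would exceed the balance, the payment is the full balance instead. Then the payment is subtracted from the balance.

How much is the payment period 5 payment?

# | Opening | Interest | Payment | End bal
1 | $11,662.80 | $221.59 | $1,726.15 | $10,158.24
2 | $10,158.24 | $221.59 | $2,228.26 | $8,151.57
3 | $8,151.57 | $221.59 | $2,730.37 | $5,642.79
4 | $5,642.79 | $221.59 | $3,232.48 | $2,631.90
5 | $2,631.90 | $221.59 | $2,853.49 | $0.00

$2,853.49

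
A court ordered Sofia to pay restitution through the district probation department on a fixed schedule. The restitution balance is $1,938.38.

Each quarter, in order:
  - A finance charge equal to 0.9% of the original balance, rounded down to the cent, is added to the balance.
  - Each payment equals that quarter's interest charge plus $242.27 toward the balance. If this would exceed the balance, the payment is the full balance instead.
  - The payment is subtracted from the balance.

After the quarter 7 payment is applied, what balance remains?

# | Opening | Interest | Payment | End bal
1 | $1,938.38 | $17.44 | $259.71 | $1,696.11
2 | $1,696.11 | $17.44 | $259.71 | $1,453.84
3 | $1,453.84 | $17.44 | $259.71 | $1,211.57
4 | $1,211.57 | $17.44 | $259.71 | $969.30
5 | $969.30 | $17.44 | $259.71 | $727.03
6 | $727.03 | $17.44 | $259.71 | $484.76
7 | $484.76 | $17.44 | $259.71 | $242.49

$242.49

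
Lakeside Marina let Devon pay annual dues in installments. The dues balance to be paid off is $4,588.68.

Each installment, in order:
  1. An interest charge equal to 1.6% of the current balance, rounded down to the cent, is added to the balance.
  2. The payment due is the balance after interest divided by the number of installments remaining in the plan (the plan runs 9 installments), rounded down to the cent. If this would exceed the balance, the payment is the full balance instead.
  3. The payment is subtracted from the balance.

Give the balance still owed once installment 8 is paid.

$578.89

Installment 1: $4,588.68 +$73.41 interest = $4,662.09; pay $518.01 → $4,144.08
Installment 2: $4,144.08 +$66.30 interest = $4,210.38; pay $526.29 → $3,684.09
Installment 3: $3,684.09 +$58.94 interest = $3,743.03; pay $534.71 → $3,208.32
Installment 4: $3,208.32 +$51.33 interest = $3,259.65; pay $543.27 → $2,716.38
Installment 5: $2,716.38 +$43.46 interest = $2,759.84; pay $551.96 → $2,207.88
Installment 6: $2,207.88 +$35.32 interest = $2,243.20; pay $560.80 → $1,682.40
Installment 7: $1,682.40 +$26.91 interest = $1,709.31; pay $569.77 → $1,139.54
Installment 8: $1,139.54 +$18.23 interest = $1,157.77; pay $578.88 → $578.89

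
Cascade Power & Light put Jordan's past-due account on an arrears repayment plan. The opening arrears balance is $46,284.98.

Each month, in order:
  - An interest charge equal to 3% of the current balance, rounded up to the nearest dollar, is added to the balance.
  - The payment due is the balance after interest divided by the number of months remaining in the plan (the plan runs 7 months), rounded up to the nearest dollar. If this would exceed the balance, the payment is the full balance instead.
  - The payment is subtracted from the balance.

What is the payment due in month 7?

Month 1: opening $46,284.98; interest $1,389.00 → $47,673.98; payment $6,811.00; balance $40,862.98
Month 2: opening $40,862.98; interest $1,226.00 → $42,088.98; payment $7,015.00; balance $35,073.98
Month 3: opening $35,073.98; interest $1,053.00 → $36,126.98; payment $7,226.00; balance $28,900.98
Month 4: opening $28,900.98; interest $868.00 → $29,768.98; payment $7,443.00; balance $22,325.98
Month 5: opening $22,325.98; interest $670.00 → $22,995.98; payment $7,666.00; balance $15,329.98
Month 6: opening $15,329.98; interest $460.00 → $15,789.98; payment $7,895.00; balance $7,894.98
Month 7: opening $7,894.98; interest $237.00 → $8,131.98; payment $8,131.98; balance $0.00

$8,131.98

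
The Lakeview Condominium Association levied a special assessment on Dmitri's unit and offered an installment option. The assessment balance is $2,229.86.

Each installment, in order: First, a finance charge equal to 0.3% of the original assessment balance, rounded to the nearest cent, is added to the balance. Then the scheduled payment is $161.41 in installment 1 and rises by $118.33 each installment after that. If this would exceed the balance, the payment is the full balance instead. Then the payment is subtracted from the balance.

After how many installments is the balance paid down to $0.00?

6

Installment 1: opening $2,229.86; interest $6.69 → $2,236.55; payment $161.41; balance $2,075.14
Installment 2: opening $2,075.14; interest $6.69 → $2,081.83; payment $279.74; balance $1,802.09
Installment 3: opening $1,802.09; interest $6.69 → $1,808.78; payment $398.07; balance $1,410.71
Installment 4: opening $1,410.71; interest $6.69 → $1,417.40; payment $516.40; balance $901.00
Installment 5: opening $901.00; interest $6.69 → $907.69; payment $634.73; balance $272.96
Installment 6: opening $272.96; interest $6.69 → $279.65; payment $279.65; balance $0.00
Balance reaches $0.00 in installment 6.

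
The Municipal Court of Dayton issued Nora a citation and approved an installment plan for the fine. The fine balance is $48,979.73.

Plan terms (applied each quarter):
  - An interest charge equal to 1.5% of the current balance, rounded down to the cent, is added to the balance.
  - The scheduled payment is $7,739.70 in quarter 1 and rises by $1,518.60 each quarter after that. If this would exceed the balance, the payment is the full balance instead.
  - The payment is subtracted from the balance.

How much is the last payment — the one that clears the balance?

$11,286.65

Quarter 1: opening $48,979.73; interest $734.69 → $49,714.42; payment $7,739.70; balance $41,974.72
Quarter 2: opening $41,974.72; interest $629.62 → $42,604.34; payment $9,258.30; balance $33,346.04
Quarter 3: opening $33,346.04; interest $500.19 → $33,846.23; payment $10,776.90; balance $23,069.33
Quarter 4: opening $23,069.33; interest $346.03 → $23,415.36; payment $12,295.50; balance $11,119.86
Quarter 5: opening $11,119.86; interest $166.79 → $11,286.65; payment $11,286.65; balance $0.00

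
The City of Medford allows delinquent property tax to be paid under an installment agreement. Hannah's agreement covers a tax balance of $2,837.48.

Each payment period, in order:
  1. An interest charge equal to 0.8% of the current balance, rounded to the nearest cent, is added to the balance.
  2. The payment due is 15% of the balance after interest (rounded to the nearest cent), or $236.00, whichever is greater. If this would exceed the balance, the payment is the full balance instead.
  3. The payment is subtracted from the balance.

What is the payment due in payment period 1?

$429.03

# | Opening | Interest | Payment | End bal
1 | $2,837.48 | $22.70 | $429.03 | $2,431.15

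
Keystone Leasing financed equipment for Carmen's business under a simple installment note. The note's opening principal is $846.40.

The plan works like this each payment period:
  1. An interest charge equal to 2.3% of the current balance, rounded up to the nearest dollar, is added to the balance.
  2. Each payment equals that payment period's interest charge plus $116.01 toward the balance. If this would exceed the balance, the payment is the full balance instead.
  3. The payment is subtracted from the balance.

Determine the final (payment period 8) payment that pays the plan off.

$35.33

# | Opening | Interest | Payment | End bal
1 | $846.40 | $20.00 | $136.01 | $730.39
2 | $730.39 | $17.00 | $133.01 | $614.38
3 | $614.38 | $15.00 | $131.01 | $498.37
4 | $498.37 | $12.00 | $128.01 | $382.36
5 | $382.36 | $9.00 | $125.01 | $266.35
6 | $266.35 | $7.00 | $123.01 | $150.34
7 | $150.34 | $4.00 | $120.01 | $34.33
8 | $34.33 | $1.00 | $35.33 | $0.00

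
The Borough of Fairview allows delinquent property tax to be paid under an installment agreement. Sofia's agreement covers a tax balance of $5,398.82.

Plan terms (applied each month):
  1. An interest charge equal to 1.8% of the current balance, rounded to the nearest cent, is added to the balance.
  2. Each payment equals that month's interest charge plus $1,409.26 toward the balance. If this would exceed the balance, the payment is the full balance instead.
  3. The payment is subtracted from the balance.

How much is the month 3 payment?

Month 1: opening $5,398.82; interest $97.18 → $5,496.00; payment $1,506.44; balance $3,989.56
Month 2: opening $3,989.56; interest $71.81 → $4,061.37; payment $1,481.07; balance $2,580.30
Month 3: opening $2,580.30; interest $46.45 → $2,626.75; payment $1,455.71; balance $1,171.04

$1,455.71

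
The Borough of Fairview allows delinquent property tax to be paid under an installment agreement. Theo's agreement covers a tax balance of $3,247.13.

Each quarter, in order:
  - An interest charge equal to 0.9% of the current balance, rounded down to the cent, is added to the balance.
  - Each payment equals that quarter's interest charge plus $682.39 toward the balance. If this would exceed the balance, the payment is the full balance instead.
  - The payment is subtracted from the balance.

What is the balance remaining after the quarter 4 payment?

# | Opening | Interest | Payment | End bal
1 | $3,247.13 | $29.22 | $711.61 | $2,564.74
2 | $2,564.74 | $23.08 | $705.47 | $1,882.35
3 | $1,882.35 | $16.94 | $699.33 | $1,199.96
4 | $1,199.96 | $10.79 | $693.18 | $517.57

$517.57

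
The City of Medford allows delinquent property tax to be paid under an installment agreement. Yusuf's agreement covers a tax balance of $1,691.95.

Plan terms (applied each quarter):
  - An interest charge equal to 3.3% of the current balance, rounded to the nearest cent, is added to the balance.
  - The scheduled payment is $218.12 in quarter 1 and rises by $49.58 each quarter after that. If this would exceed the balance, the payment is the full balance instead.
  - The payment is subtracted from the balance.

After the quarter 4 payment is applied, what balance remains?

$705.88

Quarter 1: opening $1,691.95; interest $55.83 → $1,747.78; payment $218.12; balance $1,529.66
Quarter 2: opening $1,529.66; interest $50.48 → $1,580.14; payment $267.70; balance $1,312.44
Quarter 3: opening $1,312.44; interest $43.31 → $1,355.75; payment $317.28; balance $1,038.47
Quarter 4: opening $1,038.47; interest $34.27 → $1,072.74; payment $366.86; balance $705.88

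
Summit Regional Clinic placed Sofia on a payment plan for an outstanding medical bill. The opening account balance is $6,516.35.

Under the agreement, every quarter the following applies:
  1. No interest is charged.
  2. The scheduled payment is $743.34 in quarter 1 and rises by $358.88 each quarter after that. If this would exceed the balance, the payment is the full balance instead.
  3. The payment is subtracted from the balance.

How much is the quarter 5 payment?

# | Opening | Payment | End bal
1 | $6,516.35 | $743.34 | $5,773.01
2 | $5,773.01 | $1,102.22 | $4,670.79
3 | $4,670.79 | $1,461.10 | $3,209.69
4 | $3,209.69 | $1,819.98 | $1,389.71
5 | $1,389.71 | $1,389.71 | $0.00

$1,389.71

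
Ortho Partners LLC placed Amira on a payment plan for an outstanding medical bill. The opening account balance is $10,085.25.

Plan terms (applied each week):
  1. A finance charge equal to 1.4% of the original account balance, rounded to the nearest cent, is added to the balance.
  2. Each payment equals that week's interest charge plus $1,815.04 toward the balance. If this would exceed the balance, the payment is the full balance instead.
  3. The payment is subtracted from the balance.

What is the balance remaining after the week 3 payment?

Week 1: opening $10,085.25; interest $141.19 → $10,226.44; payment $1,956.23; balance $8,270.21
Week 2: opening $8,270.21; interest $141.19 → $8,411.40; payment $1,956.23; balance $6,455.17
Week 3: opening $6,455.17; interest $141.19 → $6,596.36; payment $1,956.23; balance $4,640.13

$4,640.13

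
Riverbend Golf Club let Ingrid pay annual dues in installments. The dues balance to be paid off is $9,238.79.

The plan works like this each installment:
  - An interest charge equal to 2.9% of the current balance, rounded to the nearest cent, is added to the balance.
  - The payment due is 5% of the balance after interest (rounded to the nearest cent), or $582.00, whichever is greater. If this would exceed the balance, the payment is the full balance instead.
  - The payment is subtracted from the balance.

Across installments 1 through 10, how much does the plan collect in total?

Installment 1: $9,238.79 +$267.92 interest = $9,506.71; pay $582.00 → $8,924.71
Installment 2: $8,924.71 +$258.82 interest = $9,183.53; pay $582.00 → $8,601.53
Installment 3: $8,601.53 +$249.44 interest = $8,850.97; pay $582.00 → $8,268.97
Installment 4: $8,268.97 +$239.80 interest = $8,508.77; pay $582.00 → $7,926.77
Installment 5: $7,926.77 +$229.88 interest = $8,156.65; pay $582.00 → $7,574.65
Installment 6: $7,574.65 +$219.66 interest = $7,794.31; pay $582.00 → $7,212.31
Installment 7: $7,212.31 +$209.16 interest = $7,421.47; pay $582.00 → $6,839.47
Installment 8: $6,839.47 +$198.34 interest = $7,037.81; pay $582.00 → $6,455.81
Installment 9: $6,455.81 +$187.22 interest = $6,643.03; pay $582.00 → $6,061.03
Installment 10: $6,061.03 +$175.77 interest = $6,236.80; pay $582.00 → $5,654.80
Total paid: $5,820.00

$5,820.00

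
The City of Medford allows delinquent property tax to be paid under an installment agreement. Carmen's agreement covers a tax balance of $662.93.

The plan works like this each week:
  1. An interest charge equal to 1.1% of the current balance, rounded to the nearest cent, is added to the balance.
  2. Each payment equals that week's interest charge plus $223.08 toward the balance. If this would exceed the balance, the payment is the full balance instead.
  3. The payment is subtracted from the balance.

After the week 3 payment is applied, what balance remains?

$0.00

Week 1: opening $662.93; interest $7.29 → $670.22; payment $230.37; balance $439.85
Week 2: opening $439.85; interest $4.84 → $444.69; payment $227.92; balance $216.77
Week 3: opening $216.77; interest $2.38 → $219.15; payment $219.15; balance $0.00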